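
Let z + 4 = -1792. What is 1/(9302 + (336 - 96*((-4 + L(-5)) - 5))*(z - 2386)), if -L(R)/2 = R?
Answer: -1/994378 ≈ -1.0057e-6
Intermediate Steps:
L(R) = -2*R
z = -1796 (z = -4 - 1792 = -1796)
1/(9302 + (336 - 96*((-4 + L(-5)) - 5))*(z - 2386)) = 1/(9302 + (336 - 96*((-4 - 2*(-5)) - 5))*(-1796 - 2386)) = 1/(9302 + (336 - 96*((-4 + 10) - 5))*(-4182)) = 1/(9302 + (336 - 96*(6 - 5))*(-4182)) = 1/(9302 + (336 - 96*1)*(-4182)) = 1/(9302 + (336 - 96)*(-4182)) = 1/(9302 + 240*(-4182)) = 1/(9302 - 1003680) = 1/(-994378) = -1/994378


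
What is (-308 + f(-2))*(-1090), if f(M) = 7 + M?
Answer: 330270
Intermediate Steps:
(-308 + f(-2))*(-1090) = (-308 + (7 - 2))*(-1090) = (-308 + 5)*(-1090) = -303*(-1090) = 330270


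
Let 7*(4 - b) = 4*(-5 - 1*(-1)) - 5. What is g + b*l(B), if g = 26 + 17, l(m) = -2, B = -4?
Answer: 29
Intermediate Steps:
b = 7 (b = 4 - (4*(-5 - 1*(-1)) - 5)/7 = 4 - (4*(-5 + 1) - 5)/7 = 4 - (4*(-4) - 5)/7 = 4 - (-16 - 5)/7 = 4 - ⅐*(-21) = 4 + 3 = 7)
g = 43
g + b*l(B) = 43 + 7*(-2) = 43 - 14 = 29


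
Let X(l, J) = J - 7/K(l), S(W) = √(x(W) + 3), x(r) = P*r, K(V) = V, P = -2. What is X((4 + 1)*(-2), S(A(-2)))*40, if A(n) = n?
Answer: 28 + 40*√7 ≈ 133.83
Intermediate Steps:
x(r) = -2*r
S(W) = √(3 - 2*W) (S(W) = √(-2*W + 3) = √(3 - 2*W))
X(l, J) = J - 7/l
X((4 + 1)*(-2), S(A(-2)))*40 = (√(3 - 2*(-2)) - 7*(-1/(2*(4 + 1))))*40 = (√(3 + 4) - 7/(5*(-2)))*40 = (√7 - 7/(-10))*40 = (√7 - 7*(-⅒))*40 = (√7 + 7/10)*40 = (7/10 + √7)*40 = 28 + 40*√7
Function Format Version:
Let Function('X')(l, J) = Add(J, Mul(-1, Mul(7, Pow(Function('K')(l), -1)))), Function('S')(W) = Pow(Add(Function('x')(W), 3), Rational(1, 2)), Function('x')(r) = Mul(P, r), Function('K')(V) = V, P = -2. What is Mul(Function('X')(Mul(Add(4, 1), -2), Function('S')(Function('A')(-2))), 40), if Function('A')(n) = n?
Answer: Add(28, Mul(40, Pow(7, Rational(1, 2)))) ≈ 133.83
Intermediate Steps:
Function('x')(r) = Mul(-2, r)
Function('S')(W) = Pow(Add(3, Mul(-2, W)), Rational(1, 2)) (Function('S')(W) = Pow(Add(Mul(-2, W), 3), Rational(1, 2)) = Pow(Add(3, Mul(-2, W)), Rational(1, 2)))
Function('X')(l, J) = Add(J, Mul(-7, Pow(l, -1))) (Function('X')(l, J) = Add(J, Mul(-1, Mul(7, Pow(l, -1)))) = Add(J, Mul(-7, Pow(l, -1))))
Mul(Function('X')(Mul(Add(4, 1), -2), Function('S')(Function('A')(-2))), 40) = Mul(Add(Pow(Add(3, Mul(-2, -2)), Rational(1, 2)), Mul(-7, Pow(Mul(Add(4, 1), -2), -1))), 40) = Mul(Add(Pow(Add(3, 4), Rational(1, 2)), Mul(-7, Pow(Mul(5, -2), -1))), 40) = Mul(Add(Pow(7, Rational(1, 2)), Mul(-7, Pow(-10, -1))), 40) = Mul(Add(Pow(7, Rational(1, 2)), Mul(-7, Rational(-1, 10))), 40) = Mul(Add(Pow(7, Rational(1, 2)), Rational(7, 10)), 40) = Mul(Add(Rational(7, 10), Pow(7, Rational(1, 2))), 40) = Add(28, Mul(40, Pow(7, Rational(1, 2))))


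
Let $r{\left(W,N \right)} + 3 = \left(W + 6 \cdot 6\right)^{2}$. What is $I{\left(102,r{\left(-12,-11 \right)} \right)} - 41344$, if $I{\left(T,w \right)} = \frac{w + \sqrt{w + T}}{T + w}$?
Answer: $- \frac{9302209}{225} + \frac{\sqrt{3}}{45} \approx -41343.0$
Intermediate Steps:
$r{\left(W,N \right)} = -3 + \left(36 + W\right)^{2}$ ($r{\left(W,N \right)} = -3 + \left(W + 6 \cdot 6\right)^{2} = -3 + \left(W + 36\right)^{2} = -3 + \left(36 + W\right)^{2}$)
$I{\left(T,w \right)} = \frac{w + \sqrt{T + w}}{T + w}$
$I{\left(102,r{\left(-12,-11 \right)} \right)} - 41344 = \frac{102 - \left(3 - \left(36 - 12\right)^{2}\right) + \left(-3 + \left(36 - 12\right)^{2}\right) \sqrt{102 - \left(3 - \left(36 - 12\right)^{2}\right)}}{\left(102 - \left(3 - \left(36 - 12\right)^{2}\right)\right)^{\frac{3}{2}}} - 41344 = \frac{102 - \left(3 - 24^{2}\right) + \left(-3 + 24^{2}\right) \sqrt{102 - \left(3 - 24^{2}\right)}}{\left(102 - \left(3 - 24^{2}\right)\right)^{\frac{3}{2}}} - 41344 = \frac{102 + \left(-3 + 576\right) + \left(-3 + 576\right) \sqrt{102 + \left(-3 + 576\right)}}{\left(102 + \left(-3 + 576\right)\right)^{\frac{3}{2}}} - 41344 = \frac{102 + 573 + 573 \sqrt{102 + 573}}{\left(102 + 573\right)^{\frac{3}{2}}} - 41344 = \frac{102 + 573 + 573 \sqrt{675}}{10125 \sqrt{3}} - 41344 = \frac{\sqrt{3}}{30375} \left(102 + 573 + 573 \cdot 15 \sqrt{3}\right) - 41344 = \frac{\sqrt{3}}{30375} \left(102 + 573 + 8595 \sqrt{3}\right) - 41344 = \frac{\sqrt{3}}{30375} \left(675 + 8595 \sqrt{3}\right) - 41344 = \frac{\sqrt{3} \left(675 + 8595 \sqrt{3}\right)}{30375} - 41344 = -41344 + \frac{\sqrt{3} \left(675 + 8595 \sqrt{3}\right)}{30375}$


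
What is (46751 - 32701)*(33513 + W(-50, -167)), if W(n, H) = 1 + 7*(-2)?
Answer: 470675000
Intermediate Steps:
W(n, H) = -13 (W(n, H) = 1 - 14 = -13)
(46751 - 32701)*(33513 + W(-50, -167)) = (46751 - 32701)*(33513 - 13) = 14050*33500 = 470675000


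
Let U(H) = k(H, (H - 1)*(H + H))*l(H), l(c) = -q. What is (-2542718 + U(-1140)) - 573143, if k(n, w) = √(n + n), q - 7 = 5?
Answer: -3115861 - 24*I*√570 ≈ -3.1159e+6 - 572.99*I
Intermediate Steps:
q = 12 (q = 7 + 5 = 12)
k(n, w) = √2*√n (k(n, w) = √(2*n) = √2*√n)
l(c) = -12 (l(c) = -1*12 = -12)
U(H) = -12*√2*√H (U(H) = (√2*√H)*(-12) = -12*√2*√H)
(-2542718 + U(-1140)) - 573143 = (-2542718 - 12*√2*√(-1140)) - 573143 = (-2542718 - 12*√2*2*I*√285) - 573143 = (-2542718 - 24*I*√570) - 573143 = -3115861 - 24*I*√570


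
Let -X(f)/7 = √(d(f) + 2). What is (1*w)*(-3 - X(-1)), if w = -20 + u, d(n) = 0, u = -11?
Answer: 93 - 217*√2 ≈ -213.88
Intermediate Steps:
X(f) = -7*√2 (X(f) = -7*√(0 + 2) = -7*√2)
w = -31 (w = -20 - 11 = -31)
(1*w)*(-3 - X(-1)) = (1*(-31))*(-3 - (-7)*√2) = -31*(-3 + 7*√2) = 93 - 217*√2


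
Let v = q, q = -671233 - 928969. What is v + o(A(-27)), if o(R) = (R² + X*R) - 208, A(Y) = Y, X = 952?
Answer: -1625385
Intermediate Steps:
o(R) = -208 + R² + 952*R (o(R) = (R² + 952*R) - 208 = -208 + R² + 952*R)
q = -1600202
v = -1600202
v + o(A(-27)) = -1600202 + (-208 + (-27)² + 952*(-27)) = -1600202 + (-208 + 729 - 25704) = -1600202 - 25183 = -1625385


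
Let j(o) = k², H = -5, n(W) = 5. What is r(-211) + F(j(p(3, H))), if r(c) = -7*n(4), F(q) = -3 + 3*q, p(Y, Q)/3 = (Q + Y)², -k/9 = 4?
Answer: 3850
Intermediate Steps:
k = -36 (k = -9*4 = -36)
p(Y, Q) = 3*(Q + Y)²
j(o) = 1296 (j(o) = (-36)² = 1296)
r(c) = -35 (r(c) = -7*5 = -35)
r(-211) + F(j(p(3, H))) = -35 + (-3 + 3*1296) = -35 + (-3 + 3888) = -35 + 3885 = 3850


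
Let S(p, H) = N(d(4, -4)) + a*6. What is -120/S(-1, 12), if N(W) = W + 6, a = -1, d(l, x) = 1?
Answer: -120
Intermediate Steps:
N(W) = 6 + W
S(p, H) = 1 (S(p, H) = (6 + 1) - 1*6 = 7 - 6 = 1)
-120/S(-1, 12) = -120/1 = -120*1 = -120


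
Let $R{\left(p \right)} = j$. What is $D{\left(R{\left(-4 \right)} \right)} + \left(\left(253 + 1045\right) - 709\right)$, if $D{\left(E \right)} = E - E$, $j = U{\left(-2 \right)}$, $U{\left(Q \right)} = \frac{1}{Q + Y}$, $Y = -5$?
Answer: $589$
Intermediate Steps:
$U{\left(Q \right)} = \frac{1}{-5 + Q}$ ($U{\left(Q \right)} = \frac{1}{Q - 5} = \frac{1}{-5 + Q}$)
$j = - \frac{1}{7}$ ($j = \frac{1}{-5 - 2} = \frac{1}{-7} = - \frac{1}{7} \approx -0.14286$)
$R{\left(p \right)} = - \frac{1}{7}$
$D{\left(E \right)} = 0$
$D{\left(R{\left(-4 \right)} \right)} + \left(\left(253 + 1045\right) - 709\right) = 0 + \left(\left(253 + 1045\right) - 709\right) = 0 + \left(1298 - 709\right) = 0 + 589 = 589$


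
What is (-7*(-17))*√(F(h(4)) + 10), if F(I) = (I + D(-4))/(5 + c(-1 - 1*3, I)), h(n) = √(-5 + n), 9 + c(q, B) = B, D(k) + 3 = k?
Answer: 7*√(3383 + 51*I) ≈ 407.16 + 3.0688*I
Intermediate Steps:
D(k) = -3 + k
c(q, B) = -9 + B
F(I) = (-7 + I)/(-4 + I) (F(I) = (I + (-3 - 4))/(5 + (-9 + I)) = (I - 7)/(-4 + I) = (-7 + I)/(-4 + I))
(-7*(-17))*√(F(h(4)) + 10) = (-7*(-17))*√((-7 + √(-5 + 4))/(-4 + √(-5 + 4)) + 10) = 119*√((-7 + √(-1))/(-4 + √(-1)) + 10) = 119*√((-7 + I)/(-4 + I) + 10) = 119*√(((-4 - I)/17)*(-7 + I) + 10) = 119*√((-7 + I)*(-4 - I)/17 + 10) = 119*√(10 + (-7 + I)*(-4 - I)/17)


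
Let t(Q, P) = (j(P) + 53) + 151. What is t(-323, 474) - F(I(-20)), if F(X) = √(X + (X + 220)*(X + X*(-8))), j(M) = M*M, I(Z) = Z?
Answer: 224880 - 2*√6995 ≈ 2.2471e+5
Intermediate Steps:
j(M) = M²
F(X) = √(X - 7*X*(220 + X)) (F(X) = √(X + (220 + X)*(X - 8*X)) = √(X + (220 + X)*(-7*X)) = √(X - 7*X*(220 + X)))
t(Q, P) = 204 + P² (t(Q, P) = (P² + 53) + 151 = (53 + P²) + 151 = 204 + P²)
t(-323, 474) - F(I(-20)) = (204 + 474²) - √(-1*(-20)*(1539 + 7*(-20))) = (204 + 224676) - √(-1*(-20)*(1539 - 140)) = 224880 - √(-1*(-20)*1399) = 224880 - √27980 = 224880 - 2*√6995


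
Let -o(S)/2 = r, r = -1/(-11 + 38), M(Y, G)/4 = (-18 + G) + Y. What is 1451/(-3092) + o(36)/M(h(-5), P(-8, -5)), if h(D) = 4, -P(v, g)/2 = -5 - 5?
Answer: -58379/125226 ≈ -0.46619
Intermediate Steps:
P(v, g) = 20 (P(v, g) = -2*(-5 - 5) = -2*(-10) = 20)
M(Y, G) = -72 + 4*G + 4*Y (M(Y, G) = 4*((-18 + G) + Y) = 4*(-18 + G + Y) = -72 + 4*G + 4*Y)
r = -1/27 ≈ -0.037037
o(S) = 2/27 (o(S) = -2*(-1/27) = 2/27)
1451/(-3092) + o(36)/M(h(-5), P(-8, -5)) = 1451/(-3092) + 2/(27*(-72 + 4*20 + 4*4)) = 1451*(-1/3092) + 2/(27*(-72 + 80 + 16)) = -1451/3092 + (2/27)/24 = -1451/3092 + (2/27)*(1/24) = -1451/3092 + 1/324 = -58379/125226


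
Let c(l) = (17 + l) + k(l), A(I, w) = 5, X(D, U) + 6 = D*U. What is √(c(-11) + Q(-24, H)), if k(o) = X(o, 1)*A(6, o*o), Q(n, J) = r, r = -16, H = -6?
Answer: I*√95 ≈ 9.7468*I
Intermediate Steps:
X(D, U) = -6 + D*U
Q(n, J) = -16
k(o) = -30 + 5*o (k(o) = (-6 + o*1)*5 = (-6 + o)*5 = -30 + 5*o)
c(l) = -13 + 6*l (c(l) = (17 + l) + (-30 + 5*l) = -13 + 6*l)
√(c(-11) + Q(-24, H)) = √((-13 + 6*(-11)) - 16) = √((-13 - 66) - 16) = √(-79 - 16) = √(-95) = I*√95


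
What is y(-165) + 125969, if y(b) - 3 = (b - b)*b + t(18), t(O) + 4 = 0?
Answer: 125968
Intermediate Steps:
t(O) = -4 (t(O) = -4 + 0 = -4)
y(b) = -1 (y(b) = 3 + ((b - b)*b - 4) = 3 + (0*b - 4) = 3 + (0 - 4) = 3 - 4 = -1)
y(-165) + 125969 = -1 + 125969 = 125968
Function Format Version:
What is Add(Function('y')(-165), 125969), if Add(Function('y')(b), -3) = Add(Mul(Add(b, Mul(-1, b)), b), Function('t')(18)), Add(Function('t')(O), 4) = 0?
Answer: 125968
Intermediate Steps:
Function('t')(O) = -4 (Function('t')(O) = Add(-4, 0) = -4)
Function('y')(b) = -1 (Function('y')(b) = Add(3, Add(Mul(Add(b, Mul(-1, b)), b), -4)) = Add(3, Add(Mul(0, b), -4)) = Add(3, Add(0, -4)) = Add(3, -4) = -1)
Add(Function('y')(-165), 125969) = Add(-1, 125969) = 125968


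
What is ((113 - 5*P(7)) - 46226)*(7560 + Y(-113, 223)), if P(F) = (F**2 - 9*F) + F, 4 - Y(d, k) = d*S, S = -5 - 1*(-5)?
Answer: -348533992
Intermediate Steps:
S = 0 (S = -5 + 5 = 0)
Y(d, k) = 4 (Y(d, k) = 4 - d*0 = 4 - 1*0 = 4 + 0 = 4)
P(F) = F**2 - 8*F
((113 - 5*P(7)) - 46226)*(7560 + Y(-113, 223)) = ((113 - 35*(-8 + 7)) - 46226)*(7560 + 4) = ((113 - 35*(-1)) - 46226)*7564 = ((113 - 5*(-7)) - 46226)*7564 = ((113 + 35) - 46226)*7564 = (148 - 46226)*7564 = -46078*7564 = -348533992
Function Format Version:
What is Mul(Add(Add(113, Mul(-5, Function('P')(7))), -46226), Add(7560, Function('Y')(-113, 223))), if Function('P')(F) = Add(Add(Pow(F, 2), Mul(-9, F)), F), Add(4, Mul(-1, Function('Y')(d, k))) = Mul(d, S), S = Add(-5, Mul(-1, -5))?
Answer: -348533992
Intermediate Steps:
S = 0 (S = Add(-5, 5) = 0)
Function('Y')(d, k) = 4 (Function('Y')(d, k) = Add(4, Mul(-1, Mul(d, 0))) = Add(4, Mul(-1, 0)) = Add(4, 0) = 4)
Function('P')(F) = Add(Pow(F, 2), Mul(-8, F))
Mul(Add(Add(113, Mul(-5, Function('P')(7))), -46226), Add(7560, Function('Y')(-113, 223))) = Mul(Add(Add(113, Mul(-5, Mul(7, Add(-8, 7)))), -46226), Add(7560, 4)) = Mul(Add(Add(113, Mul(-5, Mul(7, -1))), -46226), 7564) = Mul(Add(Add(113, Mul(-5, -7)), -46226), 7564) = Mul(Add(Add(113, 35), -46226), 7564) = Mul(Add(148, -46226), 7564) = Mul(-46078, 7564) = -348533992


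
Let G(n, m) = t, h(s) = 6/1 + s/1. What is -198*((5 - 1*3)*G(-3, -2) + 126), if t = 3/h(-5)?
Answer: -26136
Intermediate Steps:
h(s) = 6 + s (h(s) = 6*1 + s*1 = 6 + s)
t = 3 (t = 3/(6 - 5) = 3/1 = 3*1 = 3)
G(n, m) = 3
-198*((5 - 1*3)*G(-3, -2) + 126) = -198*((5 - 1*3)*3 + 126) = -198*((5 - 3)*3 + 126) = -198*(2*3 + 126) = -198*(6 + 126) = -198*132 = -26136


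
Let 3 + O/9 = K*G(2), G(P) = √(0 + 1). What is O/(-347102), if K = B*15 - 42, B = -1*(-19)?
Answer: -1080/173551 ≈ -0.0062230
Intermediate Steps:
G(P) = 1 (G(P) = √1 = 1)
B = 19
K = 243 (K = 19*15 - 42 = 285 - 42 = 243)
O = 2160 (O = -27 + 9*(243*1) = -27 + 9*243 = -27 + 2187 = 2160)
O/(-347102) = 2160/(-347102) = 2160*(-1/347102) = -1080/173551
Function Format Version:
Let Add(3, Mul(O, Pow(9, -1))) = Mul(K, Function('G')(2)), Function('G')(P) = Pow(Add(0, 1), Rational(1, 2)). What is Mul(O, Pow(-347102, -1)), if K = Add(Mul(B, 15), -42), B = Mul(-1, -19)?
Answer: Rational(-1080, 173551) ≈ -0.0062230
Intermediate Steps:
Function('G')(P) = 1 (Function('G')(P) = Pow(1, Rational(1, 2)) = 1)
B = 19
K = 243 (K = Add(Mul(19, 15), -42) = Add(285, -42) = 243)
O = 2160 (O = Add(-27, Mul(9, Mul(243, 1))) = Add(-27, Mul(9, 243)) = Add(-27, 2187) = 2160)
Mul(O, Pow(-347102, -1)) = Mul(2160, Pow(-347102, -1)) = Mul(2160, Rational(-1, 347102)) = Rational(-1080, 173551)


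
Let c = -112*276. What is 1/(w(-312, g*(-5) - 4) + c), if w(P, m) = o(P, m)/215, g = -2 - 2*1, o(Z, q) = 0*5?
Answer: -1/30912 ≈ -3.2350e-5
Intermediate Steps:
o(Z, q) = 0
g = -4 (g = -2 - 2 = -4)
w(P, m) = 0 (w(P, m) = 0/215 = 0*(1/215) = 0)
c = -30912
1/(w(-312, g*(-5) - 4) + c) = 1/(0 - 30912) = 1/(-30912) = -1/30912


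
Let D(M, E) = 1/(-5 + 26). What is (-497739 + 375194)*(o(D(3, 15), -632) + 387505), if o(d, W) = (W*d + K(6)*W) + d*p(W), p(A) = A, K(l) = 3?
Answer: -992188656125/21 ≈ -4.7247e+10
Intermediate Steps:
D(M, E) = 1/21
o(d, W) = 3*W + 2*W*d (o(d, W) = (W*d + 3*W) + d*W = (3*W + W*d) + W*d = 3*W + 2*W*d)
(-497739 + 375194)*(o(D(3, 15), -632) + 387505) = (-497739 + 375194)*(-632*(3 + 2*(1/21)) + 387505) = -122545*(-632*(3 + 2/21) + 387505) = -122545*(-632*65/21 + 387505) = -122545*(-41080/21 + 387505) = -122545*8096525/21 = -992188656125/21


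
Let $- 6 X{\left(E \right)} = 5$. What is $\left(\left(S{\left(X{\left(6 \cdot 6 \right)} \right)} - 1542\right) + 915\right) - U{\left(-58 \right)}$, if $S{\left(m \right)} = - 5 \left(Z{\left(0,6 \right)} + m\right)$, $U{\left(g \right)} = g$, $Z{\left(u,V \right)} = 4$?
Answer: $- \frac{3509}{6} \approx -584.83$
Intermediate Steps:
$X{\left(E \right)} = - \frac{5}{6}$ ($X{\left(E \right)} = \left(- \frac{1}{6}\right) 5 = - \frac{5}{6}$)
$S{\left(m \right)} = -20 - 5 m$ ($S{\left(m \right)} = - 5 \left(4 + m\right) = -20 - 5 m$)
$\left(\left(S{\left(X{\left(6 \cdot 6 \right)} \right)} - 1542\right) + 915\right) - U{\left(-58 \right)} = \left(\left(\left(-20 - - \frac{25}{6}\right) - 1542\right) + 915\right) - -58 = \left(\left(\left(-20 + \frac{25}{6}\right) - 1542\right) + 915\right) + 58 = \left(\left(- \frac{95}{6} - 1542\right) + 915\right) + 58 = \left(- \frac{9347}{6} + 915\right) + 58 = - \frac{3857}{6} + 58 = - \frac{3509}{6}$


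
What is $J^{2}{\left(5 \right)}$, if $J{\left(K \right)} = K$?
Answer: $25$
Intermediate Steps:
$J^{2}{\left(5 \right)} = 5^{2} = 25$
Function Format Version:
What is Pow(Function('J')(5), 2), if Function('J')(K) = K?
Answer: 25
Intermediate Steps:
Pow(Function('J')(5), 2) = Pow(5, 2) = 25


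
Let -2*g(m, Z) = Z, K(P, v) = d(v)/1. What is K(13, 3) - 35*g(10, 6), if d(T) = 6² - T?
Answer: 138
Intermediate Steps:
d(T) = 36 - T
K(P, v) = 36 - v (K(P, v) = (36 - v)/1 = (36 - v)*1 = 36 - v)
g(m, Z) = -Z/2
K(13, 3) - 35*g(10, 6) = (36 - 1*3) - (-35)*6/2 = (36 - 3) - 35*(-3) = 33 + 105 = 138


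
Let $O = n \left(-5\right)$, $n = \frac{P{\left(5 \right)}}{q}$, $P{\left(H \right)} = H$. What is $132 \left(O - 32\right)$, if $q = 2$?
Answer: $-5874$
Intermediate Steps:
$n = \frac{5}{2} \approx 2.5$
$O = - \frac{25}{2}$ ($O = \frac{5}{2} \left(-5\right) = - \frac{25}{2} \approx -12.5$)
$132 \left(O - 32\right) = 132 \left(- \frac{25}{2} - 32\right) = 132 \left(- \frac{89}{2}\right) = -5874$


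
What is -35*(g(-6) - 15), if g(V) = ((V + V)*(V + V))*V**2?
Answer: -180915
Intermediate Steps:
g(V) = 4*V**4 (g(V) = ((2*V)*(2*V))*V**2 = (4*V**2)*V**2 = 4*V**4)
-35*(g(-6) - 15) = -35*(4*(-6)**4 - 15) = -35*(4*1296 - 15) = -35*(5184 - 15) = -35*5169 = -180915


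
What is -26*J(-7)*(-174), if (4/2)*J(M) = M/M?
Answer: 2262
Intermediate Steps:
J(M) = 1/2 (J(M) = (M/M)/2 = (1/2)*1 = 1/2)
-26*J(-7)*(-174) = -26*1/2*(-174) = -13*(-174) = 2262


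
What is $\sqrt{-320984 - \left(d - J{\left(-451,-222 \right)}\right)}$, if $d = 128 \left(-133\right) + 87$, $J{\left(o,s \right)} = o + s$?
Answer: $4 i \sqrt{19045} \approx 552.01 i$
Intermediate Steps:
$d = -16937$ ($d = -17024 + 87 = -16937$)
$\sqrt{-320984 - \left(d - J{\left(-451,-222 \right)}\right)} = \sqrt{-320984 - -16264} = \sqrt{-320984 + \left(-673 + 16937\right)} = \sqrt{-320984 + 16264} = \sqrt{-304720} = 4 i \sqrt{19045}$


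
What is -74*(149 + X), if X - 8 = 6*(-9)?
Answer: -7622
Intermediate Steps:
X = -46 (X = 8 + 6*(-9) = 8 - 54 = -46)
-74*(149 + X) = -74*(149 - 46) = -74*103 = -7622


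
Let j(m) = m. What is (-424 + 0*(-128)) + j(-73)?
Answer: -497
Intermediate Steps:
(-424 + 0*(-128)) + j(-73) = (-424 + 0*(-128)) - 73 = (-424 + 0) - 73 = -424 - 73 = -497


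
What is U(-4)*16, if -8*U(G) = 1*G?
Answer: 8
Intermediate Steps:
U(G) = -G/8
U(-4)*16 = -⅛*(-4)*16 = (½)*16 = 8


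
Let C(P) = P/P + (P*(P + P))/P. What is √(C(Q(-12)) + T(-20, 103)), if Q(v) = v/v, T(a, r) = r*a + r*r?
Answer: 2*√2138 ≈ 92.477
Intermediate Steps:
T(a, r) = r² + a*r (T(a, r) = a*r + r² = r² + a*r)
Q(v) = 1
C(P) = 1 + 2*P (C(P) = 1 + (P*(2*P))/P = 1 + (2*P²)/P = 1 + 2*P)
√(C(Q(-12)) + T(-20, 103)) = √((1 + 2*1) + 103*(-20 + 103)) = √((1 + 2) + 103*83) = √(3 + 8549) = √8552 = 2*√2138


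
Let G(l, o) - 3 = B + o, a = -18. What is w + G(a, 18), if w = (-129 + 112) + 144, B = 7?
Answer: 155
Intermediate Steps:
G(l, o) = 10 + o (G(l, o) = 3 + (7 + o) = 10 + o)
w = 127 (w = -17 + 144 = 127)
w + G(a, 18) = 127 + (10 + 18) = 127 + 28 = 155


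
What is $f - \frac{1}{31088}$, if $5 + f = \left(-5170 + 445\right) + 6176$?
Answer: $\frac{44953247}{31088} \approx 1446.0$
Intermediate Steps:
$f = 1446$ ($f = -5 + \left(\left(-5170 + 445\right) + 6176\right) = -5 + \left(-4725 + 6176\right) = -5 + 1451 = 1446$)
$f - \frac{1}{31088} = 1446 - \frac{1}{31088} = \frac{44953247}{31088}$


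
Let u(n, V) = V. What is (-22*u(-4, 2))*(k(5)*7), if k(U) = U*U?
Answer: -7700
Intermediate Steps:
k(U) = U**2
(-22*u(-4, 2))*(k(5)*7) = (-22*2)*(5**2*7) = -1100*7 = -44*175 = -7700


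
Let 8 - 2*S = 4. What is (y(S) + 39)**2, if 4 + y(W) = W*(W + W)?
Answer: 1849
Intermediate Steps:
S = 2 (S = 4 - 1/2*4 = 4 - 2 = 2)
y(W) = -4 + 2*W**2 (y(W) = -4 + W*(W + W) = -4 + W*(2*W) = -4 + 2*W**2)
(y(S) + 39)**2 = ((-4 + 2*2**2) + 39)**2 = ((-4 + 2*4) + 39)**2 = ((-4 + 8) + 39)**2 = (4 + 39)**2 = 43**2 = 1849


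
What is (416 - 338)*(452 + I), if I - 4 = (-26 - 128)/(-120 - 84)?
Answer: 605657/17 ≈ 35627.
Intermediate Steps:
I = 485/102 (I = 4 + (-26 - 128)/(-120 - 84) = 4 - 154/(-204) = 4 - 154*(-1/204) = 4 + 77/102 = 485/102 ≈ 4.7549)
(416 - 338)*(452 + I) = (416 - 338)*(452 + 485/102) = 78*(46589/102) = 605657/17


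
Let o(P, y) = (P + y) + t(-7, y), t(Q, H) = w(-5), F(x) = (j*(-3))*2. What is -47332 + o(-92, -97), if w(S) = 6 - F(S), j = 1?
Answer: -47509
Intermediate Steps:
F(x) = -6 (F(x) = (1*(-3))*2 = -3*2 = -6)
w(S) = 12 (w(S) = 6 - 1*(-6) = 6 + 6 = 12)
t(Q, H) = 12
o(P, y) = 12 + P + y (o(P, y) = (P + y) + 12 = 12 + P + y)
-47332 + o(-92, -97) = -47332 + (12 - 92 - 97) = -47332 - 177 = -47509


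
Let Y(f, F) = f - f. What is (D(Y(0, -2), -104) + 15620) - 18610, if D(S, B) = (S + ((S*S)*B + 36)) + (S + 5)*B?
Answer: -3474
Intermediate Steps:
Y(f, F) = 0
D(S, B) = 36 + S + B*S**2 + B*(5 + S) (D(S, B) = (S + (S**2*B + 36)) + (5 + S)*B = (S + (B*S**2 + 36)) + B*(5 + S) = (S + (36 + B*S**2)) + B*(5 + S) = (36 + S + B*S**2) + B*(5 + S) = 36 + S + B*S**2 + B*(5 + S))
(D(Y(0, -2), -104) + 15620) - 18610 = ((36 + 0 + 5*(-104) - 104*0 - 104*0**2) + 15620) - 18610 = ((36 + 0 - 520 + 0 - 104*0) + 15620) - 18610 = ((36 + 0 - 520 + 0 + 0) + 15620) - 18610 = (-484 + 15620) - 18610 = 15136 - 18610 = -3474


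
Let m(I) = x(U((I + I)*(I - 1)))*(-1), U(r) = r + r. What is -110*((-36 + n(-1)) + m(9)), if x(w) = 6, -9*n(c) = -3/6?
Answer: 41525/9 ≈ 4613.9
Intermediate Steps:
n(c) = 1/18 (n(c) = -(-1)/(3*6) = -⅑*(-½) = 1/18)
U(r) = 2*r
m(I) = -6 (m(I) = 6*(-1) = -6)
-110*((-36 + n(-1)) + m(9)) = -110*((-36 + 1/18) - 6) = -110*(-647/18 - 6) = -110*(-755/18) = 41525/9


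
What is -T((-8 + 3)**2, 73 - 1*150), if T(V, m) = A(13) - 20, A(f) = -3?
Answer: 23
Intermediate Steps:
T(V, m) = -23 (T(V, m) = -3 - 20 = -23)
-T((-8 + 3)**2, 73 - 1*150) = -1*(-23) = 23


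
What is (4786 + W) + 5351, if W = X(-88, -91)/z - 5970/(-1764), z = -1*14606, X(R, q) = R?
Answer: 21772249655/2147082 ≈ 10140.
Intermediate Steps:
z = -14606
W = 7279421/2147082 (W = -88/(-14606) - 5970/(-1764) = -88*(-1/14606) - 5970*(-1/1764) = 44/7303 + 995/294 = 7279421/2147082 ≈ 3.3904)
(4786 + W) + 5351 = (4786 + 7279421/2147082) + 5351 = 10283213873/2147082 + 5351 = 21772249655/2147082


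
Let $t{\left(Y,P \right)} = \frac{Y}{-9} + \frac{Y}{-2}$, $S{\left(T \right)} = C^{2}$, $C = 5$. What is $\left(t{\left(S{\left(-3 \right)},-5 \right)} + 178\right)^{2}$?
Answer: $\frac{8579041}{324} \approx 26479.0$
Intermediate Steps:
$S{\left(T \right)} = 25$ ($S{\left(T \right)} = 5^{2} = 25$)
$t{\left(Y,P \right)} = - \frac{11 Y}{18}$ ($t{\left(Y,P \right)} = Y \left(- \frac{1}{9}\right) + Y \left(- \frac{1}{2}\right) = - \frac{Y}{9} - \frac{Y}{2} = - \frac{11 Y}{18}$)
$\left(t{\left(S{\left(-3 \right)},-5 \right)} + 178\right)^{2} = \left(\left(- \frac{11}{18}\right) 25 + 178\right)^{2} = \left(- \frac{275}{18} + 178\right)^{2} = \left(\frac{2929}{18}\right)^{2} = \frac{8579041}{324}$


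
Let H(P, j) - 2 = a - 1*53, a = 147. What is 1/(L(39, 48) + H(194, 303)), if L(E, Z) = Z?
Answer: 1/144 ≈ 0.0069444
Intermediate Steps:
H(P, j) = 96 (H(P, j) = 2 + (147 - 1*53) = 2 + (147 - 53) = 2 + 94 = 96)
1/(L(39, 48) + H(194, 303)) = 1/(48 + 96) = 1/144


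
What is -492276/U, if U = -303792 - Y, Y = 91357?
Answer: 492276/395149 ≈ 1.2458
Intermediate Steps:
U = -395149 (U = -303792 - 1*91357 = -303792 - 91357 = -395149)
-492276/U = -492276/(-395149) = -492276*(-1/395149) = 492276/395149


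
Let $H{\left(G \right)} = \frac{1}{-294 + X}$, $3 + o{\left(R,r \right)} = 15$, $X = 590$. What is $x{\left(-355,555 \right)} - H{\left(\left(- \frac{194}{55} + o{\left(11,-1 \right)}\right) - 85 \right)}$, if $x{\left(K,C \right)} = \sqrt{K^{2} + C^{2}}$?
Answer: $- \frac{1}{296} + 5 \sqrt{17362} \approx 658.82$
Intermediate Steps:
$o{\left(R,r \right)} = 12$ ($o{\left(R,r \right)} = -3 + 15 = 12$)
$x{\left(K,C \right)} = \sqrt{C^{2} + K^{2}}$
$H{\left(G \right)} = \frac{1}{296}$ ($H{\left(G \right)} = \frac{1}{-294 + 590} = \frac{1}{296}$)
$x{\left(-355,555 \right)} - H{\left(\left(- \frac{194}{55} + o{\left(11,-1 \right)}\right) - 85 \right)} = \sqrt{555^{2} + \left(-355\right)^{2}} - \frac{1}{296} = \sqrt{308025 + 126025} - \frac{1}{296} = \sqrt{434050} - \frac{1}{296} = 5 \sqrt{17362} - \frac{1}{296} = - \frac{1}{296} + 5 \sqrt{17362}$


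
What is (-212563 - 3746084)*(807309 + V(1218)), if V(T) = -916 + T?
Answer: -3197046862317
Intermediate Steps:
(-212563 - 3746084)*(807309 + V(1218)) = (-212563 - 3746084)*(807309 + (-916 + 1218)) = -3958647*(807309 + 302) = -3958647*807611 = -3197046862317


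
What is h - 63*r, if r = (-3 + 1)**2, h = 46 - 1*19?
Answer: -225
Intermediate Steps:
h = 27 (h = 46 - 19 = 27)
r = 4 (r = (-2)**2 = 4)
h - 63*r = 27 - 63*4 = 27 - 252 = -225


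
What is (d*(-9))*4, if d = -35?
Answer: 1260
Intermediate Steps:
(d*(-9))*4 = -35*(-9)*4 = 315*4 = 1260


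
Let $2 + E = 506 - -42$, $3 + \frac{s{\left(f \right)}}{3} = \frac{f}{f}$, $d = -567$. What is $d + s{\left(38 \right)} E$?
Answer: $-3843$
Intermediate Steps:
$s{\left(f \right)} = -6$ ($s{\left(f \right)} = -9 + 3 \frac{f}{f} = -9 + 3 \cdot 1 = -9 + 3 = -6$)
$E = 546$ ($E = -2 + \left(506 - -42\right) = -2 + \left(506 + 42\right) = -2 + 548 = 546$)
$d + s{\left(38 \right)} E = -567 - 3276 = -3843$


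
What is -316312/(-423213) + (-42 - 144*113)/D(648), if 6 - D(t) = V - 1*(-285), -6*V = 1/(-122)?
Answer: 5118545401072/86432367777 ≈ 59.220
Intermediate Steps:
V = 1/732 (V = -1/6/(-122) = -1/6*(-1/122) = 1/732 ≈ 0.0013661)
D(t) = -204229/732 (D(t) = 6 - (1/732 - 1*(-285)) = 6 - (1/732 + 285) = 6 - 1*208621/732 = 6 - 208621/732 = -204229/732)
-316312/(-423213) + (-42 - 144*113)/D(648) = -316312/(-423213) + (-42 - 144*113)/(-204229/732) = -316312*(-1/423213) + (-42 - 16272)*(-732/204229) = 316312/423213 - 16314*(-732/204229) = 316312/423213 + 11941848/204229 = 5118545401072/86432367777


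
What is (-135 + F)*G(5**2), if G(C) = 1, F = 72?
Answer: -63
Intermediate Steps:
(-135 + F)*G(5**2) = (-135 + 72)*1 = -63*1 = -63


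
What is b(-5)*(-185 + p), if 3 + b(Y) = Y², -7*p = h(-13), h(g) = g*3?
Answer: -27632/7 ≈ -3947.4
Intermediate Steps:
h(g) = 3*g
p = 39/7 (p = -3*(-13)/7 = -⅐*(-39) = 39/7 ≈ 5.5714)
b(Y) = -3 + Y²
b(-5)*(-185 + p) = (-3 + (-5)²)*(-185 + 39/7) = (-3 + 25)*(-1256/7) = 22*(-1256/7) = -27632/7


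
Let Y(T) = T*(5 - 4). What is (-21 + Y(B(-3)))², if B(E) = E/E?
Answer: 400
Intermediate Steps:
B(E) = 1
Y(T) = T (Y(T) = T*1 = T)
(-21 + Y(B(-3)))² = (-21 + 1)² = (-20)² = 400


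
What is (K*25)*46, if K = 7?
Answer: 8050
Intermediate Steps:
(K*25)*46 = (7*25)*46 = 175*46 = 8050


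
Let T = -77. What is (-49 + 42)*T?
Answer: 539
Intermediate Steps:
(-49 + 42)*T = (-49 + 42)*(-77) = -7*(-77) = 539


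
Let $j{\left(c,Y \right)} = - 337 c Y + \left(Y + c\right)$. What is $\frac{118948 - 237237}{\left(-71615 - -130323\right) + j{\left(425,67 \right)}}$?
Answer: $\frac{118289}{9536875} \approx 0.012403$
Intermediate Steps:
$j{\left(c,Y \right)} = Y + c - 337 Y c$ ($j{\left(c,Y \right)} = - 337 Y c + \left(Y + c\right) = Y + c - 337 Y c$)
$\frac{118948 - 237237}{\left(-71615 - -130323\right) + j{\left(425,67 \right)}} = \frac{118948 - 237237}{\left(-71615 - -130323\right) + \left(67 + 425 - 22579 \cdot 425\right)} = - \frac{118289}{\left(-71615 + 130323\right) + \left(67 + 425 - 9596075\right)} = - \frac{118289}{58708 - 9595583} = - \frac{118289}{-9536875} = \left(-118289\right) \left(- \frac{1}{9536875}\right) = \frac{118289}{9536875}$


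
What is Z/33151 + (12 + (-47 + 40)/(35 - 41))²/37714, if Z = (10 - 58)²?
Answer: 3335045407/45009245304 ≈ 0.074097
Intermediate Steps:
Z = 2304 (Z = (-48)² = 2304)
Z/33151 + (12 + (-47 + 40)/(35 - 41))²/37714 = 2304/33151 + (12 + (-47 + 40)/(35 - 41))²/37714 = 2304*(1/33151) + (12 - 7/(-6))²*(1/37714) = 2304/33151 + (12 - 7*(-⅙))²*(1/37714) = 2304/33151 + (12 + 7/6)²*(1/37714) = 2304/33151 + (79/6)²*(1/37714) = 2304/33151 + (6241/36)*(1/37714) = 2304/33151 + 6241/1357704 = 3335045407/45009245304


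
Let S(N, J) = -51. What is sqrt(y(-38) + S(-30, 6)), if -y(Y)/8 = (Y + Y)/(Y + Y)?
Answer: I*sqrt(59) ≈ 7.6811*I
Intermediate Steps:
y(Y) = -8 (y(Y) = -8*(Y + Y)/(Y + Y) = -8*2*Y/(2*Y) = -8*2*Y*1/(2*Y) = -8*1 = -8)
sqrt(y(-38) + S(-30, 6)) = sqrt(-8 - 51) = sqrt(-59) = I*sqrt(59)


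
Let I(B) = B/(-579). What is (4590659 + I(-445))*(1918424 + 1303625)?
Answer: 8564180484940294/579 ≈ 1.4791e+13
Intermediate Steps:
I(B) = -B/579 (I(B) = B*(-1/579) = -B/579)
(4590659 + I(-445))*(1918424 + 1303625) = (4590659 - 1/579*(-445))*(1918424 + 1303625) = (4590659 + 445/579)*3222049 = (2657992006/579)*3222049 = 8564180484940294/579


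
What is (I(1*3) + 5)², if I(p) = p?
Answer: 64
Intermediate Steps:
(I(1*3) + 5)² = (1*3 + 5)² = (3 + 5)² = 8² = 64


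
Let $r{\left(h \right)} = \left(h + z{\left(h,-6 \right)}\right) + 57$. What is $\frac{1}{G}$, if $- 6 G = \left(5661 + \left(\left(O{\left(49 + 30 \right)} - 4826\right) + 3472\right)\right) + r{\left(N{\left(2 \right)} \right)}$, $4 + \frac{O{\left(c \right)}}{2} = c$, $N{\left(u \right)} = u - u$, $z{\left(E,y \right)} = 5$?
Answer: $- \frac{6}{4519} \approx -0.0013277$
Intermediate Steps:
$N{\left(u \right)} = 0$
$O{\left(c \right)} = -8 + 2 c$
$r{\left(h \right)} = 62 + h$ ($r{\left(h \right)} = \left(h + 5\right) + 57 = \left(5 + h\right) + 57 = 62 + h$)
$G = - \frac{4519}{6}$ ($G = - \frac{\left(5661 + \left(\left(\left(-8 + 2 \left(49 + 30\right)\right) - 4826\right) + 3472\right)\right) + \left(62 + 0\right)}{6} = - \frac{\left(5661 + \left(\left(\left(-8 + 2 \cdot 79\right) - 4826\right) + 3472\right)\right) + 62}{6} = - \frac{\left(5661 + \left(\left(\left(-8 + 158\right) - 4826\right) + 3472\right)\right) + 62}{6} = - \frac{\left(5661 + \left(\left(150 - 4826\right) + 3472\right)\right) + 62}{6} = - \frac{\left(5661 + \left(-4676 + 3472\right)\right) + 62}{6} = - \frac{\left(5661 - 1204\right) + 62}{6} = - \frac{4457 + 62}{6} = \left(- \frac{1}{6}\right) 4519 = - \frac{4519}{6} \approx -753.17$)
$\frac{1}{G} = \frac{1}{- \frac{4519}{6}} = - \frac{6}{4519}$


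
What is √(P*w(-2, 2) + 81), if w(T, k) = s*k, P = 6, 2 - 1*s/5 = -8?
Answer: √681 ≈ 26.096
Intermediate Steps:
s = 50 (s = 10 - 5*(-8) = 10 + 40 = 50)
w(T, k) = 50*k
√(P*w(-2, 2) + 81) = √(6*(50*2) + 81) = √(6*100 + 81) = √(600 + 81) = √681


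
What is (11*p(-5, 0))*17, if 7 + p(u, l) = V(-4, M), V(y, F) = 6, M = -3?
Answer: -187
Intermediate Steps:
p(u, l) = -1 (p(u, l) = -7 + 6 = -1)
(11*p(-5, 0))*17 = (11*(-1))*17 = -11*17 = -187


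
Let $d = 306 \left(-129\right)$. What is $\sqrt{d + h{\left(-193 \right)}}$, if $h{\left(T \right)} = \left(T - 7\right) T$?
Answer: $i \sqrt{874} \approx 29.563 i$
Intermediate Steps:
$h{\left(T \right)} = T \left(-7 + T\right)$ ($h{\left(T \right)} = \left(-7 + T\right) T = T \left(-7 + T\right)$)
$d = -39474$
$\sqrt{d + h{\left(-193 \right)}} = \sqrt{-39474 - 193 \left(-7 - 193\right)} = \sqrt{-39474 - -38600} = \sqrt{-39474 + 38600} = \sqrt{-874} = i \sqrt{874}$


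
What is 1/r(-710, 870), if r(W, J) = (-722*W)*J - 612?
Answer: 1/445978788 ≈ 2.2423e-9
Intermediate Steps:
r(W, J) = -612 - 722*J*W (r(W, J) = -722*J*W - 612 = -612 - 722*J*W)
1/r(-710, 870) = 1/(-612 - 722*870*(-710)) = 1/(-612 + 445979400) = 1/445978788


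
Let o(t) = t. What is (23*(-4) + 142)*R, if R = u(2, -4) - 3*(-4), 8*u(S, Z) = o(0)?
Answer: 600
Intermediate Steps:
u(S, Z) = 0 (u(S, Z) = (⅛)*0 = 0)
R = 12 (R = 0 - 3*(-4) = 0 + 12 = 12)
(23*(-4) + 142)*R = (23*(-4) + 142)*12 = (-92 + 142)*12 = 50*12 = 600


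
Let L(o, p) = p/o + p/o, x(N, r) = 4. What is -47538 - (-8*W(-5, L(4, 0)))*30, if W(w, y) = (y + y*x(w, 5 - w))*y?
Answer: -47538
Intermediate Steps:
L(o, p) = 2*p/o
W(w, y) = 5*y² (W(w, y) = (y + y*4)*y = (y + 4*y)*y = (5*y)*y = 5*y²)
-47538 - (-8*W(-5, L(4, 0)))*30 = -47538 - (-40*(2*0/4)²)*30 = -47538 - (-40*(2*0*(¼))²)*30 = -47538 - (-40*0²)*30 = -47538 - (-40*0)*30 = -47538 - (-8*0)*30 = -47538 - 0*30 = -47538 - 1*0 = -47538 + 0 = -47538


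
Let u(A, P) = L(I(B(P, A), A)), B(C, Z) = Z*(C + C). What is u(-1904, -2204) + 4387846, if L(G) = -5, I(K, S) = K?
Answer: 4387841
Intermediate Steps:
B(C, Z) = 2*C*Z (B(C, Z) = Z*(2*C) = 2*C*Z)
u(A, P) = -5
u(-1904, -2204) + 4387846 = -5 + 4387846 = 4387841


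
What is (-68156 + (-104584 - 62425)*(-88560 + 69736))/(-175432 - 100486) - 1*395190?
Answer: -56091871840/137959 ≈ -4.0658e+5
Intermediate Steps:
(-68156 + (-104584 - 62425)*(-88560 + 69736))/(-175432 - 100486) - 1*395190 = (-68156 - 167009*(-18824))/(-275918) - 395190 = (-68156 + 3143777416)*(-1/275918) - 395190 = 3143709260*(-1/275918) - 395190 = -1571854630/137959 - 395190 = -56091871840/137959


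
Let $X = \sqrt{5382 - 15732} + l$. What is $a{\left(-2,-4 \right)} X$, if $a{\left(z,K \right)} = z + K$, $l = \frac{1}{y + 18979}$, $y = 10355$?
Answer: $- \frac{1}{4889} - 90 i \sqrt{46} \approx -0.00020454 - 610.41 i$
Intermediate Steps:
$l = \frac{1}{29334}$ ($l = \frac{1}{10355 + 18979} = \frac{1}{29334} \approx 3.409 \cdot 10^{-5}$)
$a{\left(z,K \right)} = K + z$
$X = \frac{1}{29334} + 15 i \sqrt{46}$ ($X = \sqrt{5382 - 15732} + \frac{1}{29334} = \sqrt{-10350} + \frac{1}{29334} = 15 i \sqrt{46} + \frac{1}{29334} = \frac{1}{29334} + 15 i \sqrt{46} \approx 3.409 \cdot 10^{-5} + 101.73 i$)
$a{\left(-2,-4 \right)} X = \left(-4 - 2\right) \left(\frac{1}{29334} + 15 i \sqrt{46}\right) = - 6 \left(\frac{1}{29334} + 15 i \sqrt{46}\right) = - \frac{1}{4889} - 90 i \sqrt{46}$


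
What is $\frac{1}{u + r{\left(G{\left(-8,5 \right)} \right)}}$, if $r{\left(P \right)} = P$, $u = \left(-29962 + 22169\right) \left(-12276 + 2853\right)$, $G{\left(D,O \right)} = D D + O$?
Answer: $\frac{1}{73433508} \approx 1.3618 \cdot 10^{-8}$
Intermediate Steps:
$G{\left(D,O \right)} = O + D^{2}$ ($G{\left(D,O \right)} = D^{2} + O = O + D^{2}$)
$u = 73433439$ ($u = \left(-7793\right) \left(-9423\right) = 73433439$)
$\frac{1}{u + r{\left(G{\left(-8,5 \right)} \right)}} = \frac{1}{73433439 + \left(5 + \left(-8\right)^{2}\right)} = \frac{1}{73433439 + \left(5 + 64\right)} = \frac{1}{73433439 + 69} = \frac{1}{73433508}$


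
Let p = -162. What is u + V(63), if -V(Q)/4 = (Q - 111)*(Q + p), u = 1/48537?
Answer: -922591295/48537 ≈ -19008.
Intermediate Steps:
u = 1/48537 ≈ 2.0603e-5
V(Q) = -4*(-162 + Q)*(-111 + Q) (V(Q) = -4*(Q - 111)*(Q - 162) = -4*(-111 + Q)*(-162 + Q) = -4*(-162 + Q)*(-111 + Q))
u + V(63) = 1/48537 + (-71928 - 4*63**2 + 1092*63) = 1/48537 + (-71928 - 4*3969 + 68796) = 1/48537 + (-71928 - 15876 + 68796) = 1/48537 - 19008 = -922591295/48537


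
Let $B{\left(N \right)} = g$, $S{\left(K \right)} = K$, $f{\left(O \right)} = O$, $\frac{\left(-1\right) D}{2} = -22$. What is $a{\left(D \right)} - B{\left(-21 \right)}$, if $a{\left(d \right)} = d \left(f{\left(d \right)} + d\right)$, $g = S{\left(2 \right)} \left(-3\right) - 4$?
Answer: $3882$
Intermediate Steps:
$D = 44$ ($D = \left(-2\right) \left(-22\right) = 44$)
$g = -10$ ($g = 2 \left(-3\right) - 4 = -6 - 4 = -10$)
$a{\left(d \right)} = 2 d^{2}$ ($a{\left(d \right)} = d \left(d + d\right) = d 2 d = 2 d^{2}$)
$B{\left(N \right)} = -10$
$a{\left(D \right)} - B{\left(-21 \right)} = 2 \cdot 44^{2} - -10 = 2 \cdot 1936 + 10 = 3872 + 10 = 3882$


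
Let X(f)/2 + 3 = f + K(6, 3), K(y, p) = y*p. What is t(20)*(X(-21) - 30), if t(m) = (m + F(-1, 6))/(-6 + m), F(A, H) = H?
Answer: -78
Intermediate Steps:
K(y, p) = p*y
X(f) = 30 + 2*f (X(f) = -6 + 2*(f + 3*6) = -6 + 2*(f + 18) = -6 + 2*(18 + f) = -6 + (36 + 2*f) = 30 + 2*f)
t(m) = (6 + m)/(-6 + m) (t(m) = (m + 6)/(-6 + m) = (6 + m)/(-6 + m))
t(20)*(X(-21) - 30) = ((6 + 20)/(-6 + 20))*((30 + 2*(-21)) - 30) = (26/14)*((30 - 42) - 30) = ((1/14)*26)*(-12 - 30) = (13/7)*(-42) = -78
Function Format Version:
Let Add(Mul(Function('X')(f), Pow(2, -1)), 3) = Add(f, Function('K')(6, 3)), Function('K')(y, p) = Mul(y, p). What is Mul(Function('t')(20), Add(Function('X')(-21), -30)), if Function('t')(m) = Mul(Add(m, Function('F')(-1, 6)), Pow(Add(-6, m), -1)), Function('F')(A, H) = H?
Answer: -78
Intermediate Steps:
Function('K')(y, p) = Mul(p, y)
Function('X')(f) = Add(30, Mul(2, f)) (Function('X')(f) = Add(-6, Mul(2, Add(f, Mul(3, 6)))) = Add(-6, Mul(2, Add(f, 18))) = Add(-6, Mul(2, Add(18, f))) = Add(-6, Add(36, Mul(2, f))) = Add(30, Mul(2, f)))
Function('t')(m) = Mul(Pow(Add(-6, m), -1), Add(6, m)) (Function('t')(m) = Mul(Add(m, 6), Pow(Add(-6, m), -1)) = Mul(Add(6, m), Pow(Add(-6, m), -1)) = Mul(Pow(Add(-6, m), -1), Add(6, m)))
Mul(Function('t')(20), Add(Function('X')(-21), -30)) = Mul(Mul(Pow(Add(-6, 20), -1), Add(6, 20)), Add(Add(30, Mul(2, -21)), -30)) = Mul(Mul(Pow(14, -1), 26), Add(Add(30, -42), -30)) = Mul(Mul(Rational(1, 14), 26), Add(-12, -30)) = Mul(Rational(13, 7), -42) = -78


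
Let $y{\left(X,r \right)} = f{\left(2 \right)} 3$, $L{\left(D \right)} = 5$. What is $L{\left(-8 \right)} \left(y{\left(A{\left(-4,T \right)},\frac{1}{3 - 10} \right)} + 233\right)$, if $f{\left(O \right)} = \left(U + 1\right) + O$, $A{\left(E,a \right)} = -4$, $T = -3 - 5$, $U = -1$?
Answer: $1195$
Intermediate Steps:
$T = -8$
$f{\left(O \right)} = O$ ($f{\left(O \right)} = \left(-1 + 1\right) + O = 0 + O = O$)
$y{\left(X,r \right)} = 6$ ($y{\left(X,r \right)} = 2 \cdot 3 = 6$)
$L{\left(-8 \right)} \left(y{\left(A{\left(-4,T \right)},\frac{1}{3 - 10} \right)} + 233\right) = 5 \left(6 + 233\right) = 5 \cdot 239 = 1195$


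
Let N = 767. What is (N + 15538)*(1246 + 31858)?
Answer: 539760720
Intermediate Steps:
(N + 15538)*(1246 + 31858) = (767 + 15538)*(1246 + 31858) = 16305*33104 = 539760720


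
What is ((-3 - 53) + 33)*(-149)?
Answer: 3427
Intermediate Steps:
((-3 - 53) + 33)*(-149) = (-56 + 33)*(-149) = -23*(-149) = 3427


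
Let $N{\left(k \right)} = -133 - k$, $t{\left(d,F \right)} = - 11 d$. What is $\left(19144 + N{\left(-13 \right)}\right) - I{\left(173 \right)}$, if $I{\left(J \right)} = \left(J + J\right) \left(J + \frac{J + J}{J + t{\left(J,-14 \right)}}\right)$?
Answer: $- \frac{203824}{5} \approx -40765.0$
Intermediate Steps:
$I{\left(J \right)} = 2 J \left(- \frac{1}{5} + J\right)$ ($I{\left(J \right)} = \left(J + J\right) \left(J + \frac{J + J}{J - 11 J}\right) = 2 J \left(J + \frac{2 J}{\left(-10\right) J}\right) = 2 J \left(J + 2 J \left(- \frac{1}{10 J}\right)\right) = 2 J \left(J - \frac{1}{5}\right) = 2 J \left(- \frac{1}{5} + J\right)$)
$\left(19144 + N{\left(-13 \right)}\right) - I{\left(173 \right)} = \left(19144 - 120\right) - \frac{2}{5} \cdot 173 \left(-1 + 5 \cdot 173\right) = \left(19144 + \left(-133 + 13\right)\right) - \frac{2}{5} \cdot 173 \left(-1 + 865\right) = \left(19144 - 120\right) - \frac{2}{5} \cdot 173 \cdot 864 = 19024 - \frac{298944}{5} = - \frac{203824}{5}$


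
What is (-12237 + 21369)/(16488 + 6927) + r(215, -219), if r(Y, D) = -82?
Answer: -636966/7805 ≈ -81.610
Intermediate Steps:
(-12237 + 21369)/(16488 + 6927) + r(215, -219) = (-12237 + 21369)/(16488 + 6927) - 82 = 9132/23415 - 82 = 9132*(1/23415) - 82 = 3044/7805 - 82 = -636966/7805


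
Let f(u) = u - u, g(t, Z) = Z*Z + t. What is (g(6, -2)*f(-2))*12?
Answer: 0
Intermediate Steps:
g(t, Z) = t + Z**2 (g(t, Z) = Z**2 + t = t + Z**2)
f(u) = 0
(g(6, -2)*f(-2))*12 = ((6 + (-2)**2)*0)*12 = ((6 + 4)*0)*12 = (10*0)*12 = 0*12 = 0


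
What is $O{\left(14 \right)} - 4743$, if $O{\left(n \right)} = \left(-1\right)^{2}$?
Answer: $-4742$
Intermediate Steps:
$O{\left(n \right)} = 1$
$O{\left(14 \right)} - 4743 = 1 - 4743 = -4742$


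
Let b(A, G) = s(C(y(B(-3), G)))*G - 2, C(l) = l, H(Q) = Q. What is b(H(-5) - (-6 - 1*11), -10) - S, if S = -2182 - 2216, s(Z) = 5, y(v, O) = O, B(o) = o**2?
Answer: 4346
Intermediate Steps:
b(A, G) = -2 + 5*G (b(A, G) = 5*G - 2 = -2 + 5*G)
S = -4398
b(H(-5) - (-6 - 1*11), -10) - S = (-2 + 5*(-10)) - 1*(-4398) = (-2 - 50) + 4398 = -52 + 4398 = 4346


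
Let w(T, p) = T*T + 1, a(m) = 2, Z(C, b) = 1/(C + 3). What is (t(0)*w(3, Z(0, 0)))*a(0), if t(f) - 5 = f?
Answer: 100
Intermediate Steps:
Z(C, b) = 1/(3 + C)
t(f) = 5 + f
w(T, p) = 1 + T² (w(T, p) = T² + 1 = 1 + T²)
(t(0)*w(3, Z(0, 0)))*a(0) = ((5 + 0)*(1 + 3²))*2 = (5*(1 + 9))*2 = (5*10)*2 = 50*2 = 100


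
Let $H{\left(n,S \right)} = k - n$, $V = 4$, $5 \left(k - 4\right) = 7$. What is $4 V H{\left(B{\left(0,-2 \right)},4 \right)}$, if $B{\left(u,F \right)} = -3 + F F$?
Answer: $\frac{352}{5} \approx 70.4$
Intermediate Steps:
$k = \frac{27}{5}$ ($k = 4 + \frac{1}{5} \cdot 7 = 4 + \frac{7}{5} = \frac{27}{5} \approx 5.4$)
$B{\left(u,F \right)} = -3 + F^{2}$
$H{\left(n,S \right)} = \frac{27}{5} - n$
$4 V H{\left(B{\left(0,-2 \right)},4 \right)} = 4 \cdot 4 \left(\frac{27}{5} - \left(-3 + \left(-2\right)^{2}\right)\right) = 16 \left(\frac{27}{5} - \left(-3 + 4\right)\right) = 16 \left(\frac{27}{5} - 1\right) = 16 \cdot \frac{22}{5} = \frac{352}{5}$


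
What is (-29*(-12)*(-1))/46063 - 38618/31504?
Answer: -894912163/725584376 ≈ -1.2334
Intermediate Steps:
(-29*(-12)*(-1))/46063 - 38618/31504 = (348*(-1))*(1/46063) - 38618*1/31504 = -348*1/46063 - 19309/15752 = -348/46063 - 19309/15752 = -894912163/725584376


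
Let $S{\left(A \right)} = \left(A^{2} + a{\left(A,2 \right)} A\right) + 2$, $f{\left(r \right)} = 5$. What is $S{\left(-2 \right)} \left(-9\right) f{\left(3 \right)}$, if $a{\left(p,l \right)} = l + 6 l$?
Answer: $990$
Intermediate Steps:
$a{\left(p,l \right)} = 7 l$
$S{\left(A \right)} = 2 + A^{2} + 14 A$ ($S{\left(A \right)} = \left(A^{2} + 7 \cdot 2 A\right) + 2 = \left(A^{2} + 14 A\right) + 2 = 2 + A^{2} + 14 A$)
$S{\left(-2 \right)} \left(-9\right) f{\left(3 \right)} = \left(2 + \left(-2\right)^{2} + 14 \left(-2\right)\right) \left(-9\right) 5 = \left(2 + 4 - 28\right) \left(-9\right) 5 = \left(-22\right) \left(-9\right) 5 = 198 \cdot 5 = 990$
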